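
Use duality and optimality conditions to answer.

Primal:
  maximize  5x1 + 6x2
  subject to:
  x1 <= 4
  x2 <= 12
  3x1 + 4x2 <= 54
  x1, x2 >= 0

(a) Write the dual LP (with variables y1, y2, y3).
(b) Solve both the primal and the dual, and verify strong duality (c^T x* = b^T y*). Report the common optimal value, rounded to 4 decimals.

The standard primal-dual pair for 'max c^T x s.t. A x <= b, x >= 0' is:
  Dual:  min b^T y  s.t.  A^T y >= c,  y >= 0.

So the dual LP is:
  minimize  4y1 + 12y2 + 54y3
  subject to:
    y1 + 3y3 >= 5
    y2 + 4y3 >= 6
    y1, y2, y3 >= 0

Solving the primal: x* = (4, 10.5).
  primal value c^T x* = 83.
Solving the dual: y* = (0.5, 0, 1.5).
  dual value b^T y* = 83.
Strong duality: c^T x* = b^T y*. Confirmed.

83


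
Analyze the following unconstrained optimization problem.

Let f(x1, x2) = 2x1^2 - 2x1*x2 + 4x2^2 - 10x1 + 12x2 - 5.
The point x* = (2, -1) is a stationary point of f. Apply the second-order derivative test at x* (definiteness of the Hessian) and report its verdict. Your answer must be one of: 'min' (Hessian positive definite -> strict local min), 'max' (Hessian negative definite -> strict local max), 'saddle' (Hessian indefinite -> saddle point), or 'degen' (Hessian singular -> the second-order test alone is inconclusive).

Compute the Hessian H = grad^2 f:
  H = [[4, -2], [-2, 8]]
Verify stationarity: grad f(x*) = H x* + g = (0, 0).
Eigenvalues of H: 3.1716, 8.8284.
Both eigenvalues > 0, so H is positive definite -> x* is a strict local min.

min


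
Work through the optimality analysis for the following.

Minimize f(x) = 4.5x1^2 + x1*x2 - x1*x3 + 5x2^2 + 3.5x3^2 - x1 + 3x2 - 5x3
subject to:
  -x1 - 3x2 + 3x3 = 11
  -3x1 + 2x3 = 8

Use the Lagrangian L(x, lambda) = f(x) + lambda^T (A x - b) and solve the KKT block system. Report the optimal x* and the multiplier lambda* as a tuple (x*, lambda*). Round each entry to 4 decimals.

Form the Lagrangian:
  L(x, lambda) = (1/2) x^T Q x + c^T x + lambda^T (A x - b)
Stationarity (grad_x L = 0): Q x + c + A^T lambda = 0.
Primal feasibility: A x = b.

This gives the KKT block system:
  [ Q   A^T ] [ x     ]   [-c ]
  [ A    0  ] [ lambda ] = [ b ]

Solving the linear system:
  x*      = (-0.9875, -0.8187, 2.5188)
  lambda* = (-2.0582, -3.7222)
  f(x*)   = 19.1776

x* = (-0.9875, -0.8187, 2.5188), lambda* = (-2.0582, -3.7222)


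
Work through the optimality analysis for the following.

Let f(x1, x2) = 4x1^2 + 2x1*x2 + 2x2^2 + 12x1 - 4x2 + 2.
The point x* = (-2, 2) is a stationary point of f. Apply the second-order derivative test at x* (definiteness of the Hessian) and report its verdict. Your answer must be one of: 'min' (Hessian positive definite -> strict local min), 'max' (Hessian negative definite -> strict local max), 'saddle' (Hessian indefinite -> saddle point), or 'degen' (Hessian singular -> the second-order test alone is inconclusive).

Compute the Hessian H = grad^2 f:
  H = [[8, 2], [2, 4]]
Verify stationarity: grad f(x*) = H x* + g = (0, 0).
Eigenvalues of H: 3.1716, 8.8284.
Both eigenvalues > 0, so H is positive definite -> x* is a strict local min.

min


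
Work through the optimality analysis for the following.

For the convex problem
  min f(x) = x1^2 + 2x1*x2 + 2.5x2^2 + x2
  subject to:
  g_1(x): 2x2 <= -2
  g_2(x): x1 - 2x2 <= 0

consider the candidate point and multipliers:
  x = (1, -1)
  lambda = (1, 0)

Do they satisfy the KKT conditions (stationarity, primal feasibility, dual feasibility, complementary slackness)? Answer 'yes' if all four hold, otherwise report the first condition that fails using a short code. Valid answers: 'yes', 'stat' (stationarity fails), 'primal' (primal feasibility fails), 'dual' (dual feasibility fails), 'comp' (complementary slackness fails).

Gradient of f: grad f(x) = Q x + c = (0, -2)
Constraint values g_i(x) = a_i^T x - b_i:
  g_1((1, -1)) = 0
  g_2((1, -1)) = 3
Stationarity residual: grad f(x) + sum_i lambda_i a_i = (0, 0)
  -> stationarity OK
Primal feasibility (all g_i <= 0): FAILS
Dual feasibility (all lambda_i >= 0): OK
Complementary slackness (lambda_i * g_i(x) = 0 for all i): OK

Verdict: the first failing condition is primal_feasibility -> primal.

primal


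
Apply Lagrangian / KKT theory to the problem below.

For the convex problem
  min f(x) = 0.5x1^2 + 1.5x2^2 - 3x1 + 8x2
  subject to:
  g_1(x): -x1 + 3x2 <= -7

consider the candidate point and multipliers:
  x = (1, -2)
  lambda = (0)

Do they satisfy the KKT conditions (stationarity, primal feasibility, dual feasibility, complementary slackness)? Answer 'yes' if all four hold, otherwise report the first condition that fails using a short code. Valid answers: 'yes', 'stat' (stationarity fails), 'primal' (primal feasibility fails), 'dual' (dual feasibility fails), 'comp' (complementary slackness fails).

Gradient of f: grad f(x) = Q x + c = (-2, 2)
Constraint values g_i(x) = a_i^T x - b_i:
  g_1((1, -2)) = 0
Stationarity residual: grad f(x) + sum_i lambda_i a_i = (-2, 2)
  -> stationarity FAILS
Primal feasibility (all g_i <= 0): OK
Dual feasibility (all lambda_i >= 0): OK
Complementary slackness (lambda_i * g_i(x) = 0 for all i): OK

Verdict: the first failing condition is stationarity -> stat.

stat


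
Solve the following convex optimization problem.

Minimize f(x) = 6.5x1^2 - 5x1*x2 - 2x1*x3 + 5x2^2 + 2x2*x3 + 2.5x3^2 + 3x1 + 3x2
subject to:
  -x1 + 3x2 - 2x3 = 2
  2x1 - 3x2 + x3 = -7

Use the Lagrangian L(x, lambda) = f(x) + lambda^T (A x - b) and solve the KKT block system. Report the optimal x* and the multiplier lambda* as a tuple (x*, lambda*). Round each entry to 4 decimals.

Form the Lagrangian:
  L(x, lambda) = (1/2) x^T Q x + c^T x + lambda^T (A x - b)
Stationarity (grad_x L = 0): Q x + c + A^T lambda = 0.
Primal feasibility: A x = b.

This gives the KKT block system:
  [ Q   A^T ] [ x     ]   [-c ]
  [ A    0  ] [ lambda ] = [ b ]

Solving the linear system:
  x*      = (-3.2778, 0.7222, 1.7222)
  lambda* = (26.6296, 36.6481)
  f(x*)   = 97.8056

x* = (-3.2778, 0.7222, 1.7222), lambda* = (26.6296, 36.6481)


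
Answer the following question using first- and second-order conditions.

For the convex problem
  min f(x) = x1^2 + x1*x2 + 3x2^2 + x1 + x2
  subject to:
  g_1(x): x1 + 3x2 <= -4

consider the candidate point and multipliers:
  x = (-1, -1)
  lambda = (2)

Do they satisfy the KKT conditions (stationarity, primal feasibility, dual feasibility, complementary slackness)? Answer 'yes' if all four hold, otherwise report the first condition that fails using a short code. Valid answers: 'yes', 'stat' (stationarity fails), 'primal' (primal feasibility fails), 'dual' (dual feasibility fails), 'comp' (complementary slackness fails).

Gradient of f: grad f(x) = Q x + c = (-2, -6)
Constraint values g_i(x) = a_i^T x - b_i:
  g_1((-1, -1)) = 0
Stationarity residual: grad f(x) + sum_i lambda_i a_i = (0, 0)
  -> stationarity OK
Primal feasibility (all g_i <= 0): OK
Dual feasibility (all lambda_i >= 0): OK
Complementary slackness (lambda_i * g_i(x) = 0 for all i): OK

Verdict: yes, KKT holds.

yes


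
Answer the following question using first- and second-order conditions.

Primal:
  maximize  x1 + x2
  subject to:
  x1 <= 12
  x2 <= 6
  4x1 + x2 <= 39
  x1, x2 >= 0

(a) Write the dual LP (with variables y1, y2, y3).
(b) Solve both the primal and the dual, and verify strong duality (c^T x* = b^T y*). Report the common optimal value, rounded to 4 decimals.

The standard primal-dual pair for 'max c^T x s.t. A x <= b, x >= 0' is:
  Dual:  min b^T y  s.t.  A^T y >= c,  y >= 0.

So the dual LP is:
  minimize  12y1 + 6y2 + 39y3
  subject to:
    y1 + 4y3 >= 1
    y2 + y3 >= 1
    y1, y2, y3 >= 0

Solving the primal: x* = (8.25, 6).
  primal value c^T x* = 14.25.
Solving the dual: y* = (0, 0.75, 0.25).
  dual value b^T y* = 14.25.
Strong duality: c^T x* = b^T y*. Confirmed.

14.25


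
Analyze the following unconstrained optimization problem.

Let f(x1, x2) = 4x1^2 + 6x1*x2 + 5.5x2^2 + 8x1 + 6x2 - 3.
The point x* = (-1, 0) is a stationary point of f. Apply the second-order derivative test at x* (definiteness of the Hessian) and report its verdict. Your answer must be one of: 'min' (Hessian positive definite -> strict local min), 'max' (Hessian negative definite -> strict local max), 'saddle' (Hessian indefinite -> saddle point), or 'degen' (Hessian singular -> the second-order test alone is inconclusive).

Compute the Hessian H = grad^2 f:
  H = [[8, 6], [6, 11]]
Verify stationarity: grad f(x*) = H x* + g = (0, 0).
Eigenvalues of H: 3.3153, 15.6847.
Both eigenvalues > 0, so H is positive definite -> x* is a strict local min.

min


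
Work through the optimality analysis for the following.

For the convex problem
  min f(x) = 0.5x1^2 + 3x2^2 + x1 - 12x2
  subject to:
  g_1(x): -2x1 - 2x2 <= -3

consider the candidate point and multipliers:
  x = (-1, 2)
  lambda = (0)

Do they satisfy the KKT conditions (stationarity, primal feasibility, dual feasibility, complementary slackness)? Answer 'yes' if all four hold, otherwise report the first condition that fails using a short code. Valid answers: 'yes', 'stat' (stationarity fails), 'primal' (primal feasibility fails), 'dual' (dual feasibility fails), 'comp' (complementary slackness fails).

Gradient of f: grad f(x) = Q x + c = (0, 0)
Constraint values g_i(x) = a_i^T x - b_i:
  g_1((-1, 2)) = 1
Stationarity residual: grad f(x) + sum_i lambda_i a_i = (0, 0)
  -> stationarity OK
Primal feasibility (all g_i <= 0): FAILS
Dual feasibility (all lambda_i >= 0): OK
Complementary slackness (lambda_i * g_i(x) = 0 for all i): OK

Verdict: the first failing condition is primal_feasibility -> primal.

primal


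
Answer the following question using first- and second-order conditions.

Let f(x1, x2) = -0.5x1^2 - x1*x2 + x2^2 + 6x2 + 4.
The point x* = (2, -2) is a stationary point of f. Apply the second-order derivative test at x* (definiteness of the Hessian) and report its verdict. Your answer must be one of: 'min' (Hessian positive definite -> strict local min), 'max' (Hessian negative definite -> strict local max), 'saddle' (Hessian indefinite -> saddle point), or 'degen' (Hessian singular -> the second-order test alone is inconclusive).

Compute the Hessian H = grad^2 f:
  H = [[-1, -1], [-1, 2]]
Verify stationarity: grad f(x*) = H x* + g = (0, 0).
Eigenvalues of H: -1.3028, 2.3028.
Eigenvalues have mixed signs, so H is indefinite -> x* is a saddle point.

saddle


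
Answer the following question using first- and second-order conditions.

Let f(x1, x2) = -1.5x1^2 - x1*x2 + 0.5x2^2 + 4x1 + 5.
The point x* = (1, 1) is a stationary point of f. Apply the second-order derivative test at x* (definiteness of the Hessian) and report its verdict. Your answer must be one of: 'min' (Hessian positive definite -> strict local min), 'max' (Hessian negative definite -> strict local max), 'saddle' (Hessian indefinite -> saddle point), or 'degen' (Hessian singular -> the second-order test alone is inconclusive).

Compute the Hessian H = grad^2 f:
  H = [[-3, -1], [-1, 1]]
Verify stationarity: grad f(x*) = H x* + g = (0, 0).
Eigenvalues of H: -3.2361, 1.2361.
Eigenvalues have mixed signs, so H is indefinite -> x* is a saddle point.

saddle


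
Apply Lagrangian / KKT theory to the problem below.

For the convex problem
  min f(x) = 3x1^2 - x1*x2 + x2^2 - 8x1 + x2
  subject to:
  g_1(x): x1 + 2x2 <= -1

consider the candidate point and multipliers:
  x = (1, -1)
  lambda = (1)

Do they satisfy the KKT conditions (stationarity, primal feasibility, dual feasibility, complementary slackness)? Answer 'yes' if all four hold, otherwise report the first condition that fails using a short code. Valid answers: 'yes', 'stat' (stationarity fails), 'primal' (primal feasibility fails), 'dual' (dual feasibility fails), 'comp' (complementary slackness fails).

Gradient of f: grad f(x) = Q x + c = (-1, -2)
Constraint values g_i(x) = a_i^T x - b_i:
  g_1((1, -1)) = 0
Stationarity residual: grad f(x) + sum_i lambda_i a_i = (0, 0)
  -> stationarity OK
Primal feasibility (all g_i <= 0): OK
Dual feasibility (all lambda_i >= 0): OK
Complementary slackness (lambda_i * g_i(x) = 0 for all i): OK

Verdict: yes, KKT holds.

yes


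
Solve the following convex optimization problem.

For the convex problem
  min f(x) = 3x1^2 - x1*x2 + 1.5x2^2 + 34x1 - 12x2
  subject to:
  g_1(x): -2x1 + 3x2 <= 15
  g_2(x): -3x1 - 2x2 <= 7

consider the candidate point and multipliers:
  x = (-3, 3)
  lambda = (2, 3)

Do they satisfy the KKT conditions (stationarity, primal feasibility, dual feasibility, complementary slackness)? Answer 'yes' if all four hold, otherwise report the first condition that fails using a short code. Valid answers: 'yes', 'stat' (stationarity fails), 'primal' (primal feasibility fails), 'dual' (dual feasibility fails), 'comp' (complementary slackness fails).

Gradient of f: grad f(x) = Q x + c = (13, 0)
Constraint values g_i(x) = a_i^T x - b_i:
  g_1((-3, 3)) = 0
  g_2((-3, 3)) = -4
Stationarity residual: grad f(x) + sum_i lambda_i a_i = (0, 0)
  -> stationarity OK
Primal feasibility (all g_i <= 0): OK
Dual feasibility (all lambda_i >= 0): OK
Complementary slackness (lambda_i * g_i(x) = 0 for all i): FAILS

Verdict: the first failing condition is complementary_slackness -> comp.

comp


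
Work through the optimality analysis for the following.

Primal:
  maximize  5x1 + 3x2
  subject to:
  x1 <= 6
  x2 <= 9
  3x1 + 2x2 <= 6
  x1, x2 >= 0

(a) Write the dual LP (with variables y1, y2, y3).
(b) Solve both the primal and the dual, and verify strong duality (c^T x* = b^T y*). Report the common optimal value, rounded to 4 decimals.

The standard primal-dual pair for 'max c^T x s.t. A x <= b, x >= 0' is:
  Dual:  min b^T y  s.t.  A^T y >= c,  y >= 0.

So the dual LP is:
  minimize  6y1 + 9y2 + 6y3
  subject to:
    y1 + 3y3 >= 5
    y2 + 2y3 >= 3
    y1, y2, y3 >= 0

Solving the primal: x* = (2, 0).
  primal value c^T x* = 10.
Solving the dual: y* = (0, 0, 1.6667).
  dual value b^T y* = 10.
Strong duality: c^T x* = b^T y*. Confirmed.

10


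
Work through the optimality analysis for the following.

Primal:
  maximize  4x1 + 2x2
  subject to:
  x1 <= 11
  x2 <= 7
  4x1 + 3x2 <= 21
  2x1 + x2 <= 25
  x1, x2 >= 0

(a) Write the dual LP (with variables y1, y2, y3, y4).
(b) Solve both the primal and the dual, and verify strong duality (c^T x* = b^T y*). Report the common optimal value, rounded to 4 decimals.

The standard primal-dual pair for 'max c^T x s.t. A x <= b, x >= 0' is:
  Dual:  min b^T y  s.t.  A^T y >= c,  y >= 0.

So the dual LP is:
  minimize  11y1 + 7y2 + 21y3 + 25y4
  subject to:
    y1 + 4y3 + 2y4 >= 4
    y2 + 3y3 + y4 >= 2
    y1, y2, y3, y4 >= 0

Solving the primal: x* = (5.25, 0).
  primal value c^T x* = 21.
Solving the dual: y* = (0, 0, 1, 0).
  dual value b^T y* = 21.
Strong duality: c^T x* = b^T y*. Confirmed.

21


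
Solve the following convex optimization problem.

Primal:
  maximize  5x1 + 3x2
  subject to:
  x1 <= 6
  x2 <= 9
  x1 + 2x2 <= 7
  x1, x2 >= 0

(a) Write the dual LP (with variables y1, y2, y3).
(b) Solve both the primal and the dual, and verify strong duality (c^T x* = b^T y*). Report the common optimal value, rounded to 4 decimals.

The standard primal-dual pair for 'max c^T x s.t. A x <= b, x >= 0' is:
  Dual:  min b^T y  s.t.  A^T y >= c,  y >= 0.

So the dual LP is:
  minimize  6y1 + 9y2 + 7y3
  subject to:
    y1 + y3 >= 5
    y2 + 2y3 >= 3
    y1, y2, y3 >= 0

Solving the primal: x* = (6, 0.5).
  primal value c^T x* = 31.5.
Solving the dual: y* = (3.5, 0, 1.5).
  dual value b^T y* = 31.5.
Strong duality: c^T x* = b^T y*. Confirmed.

31.5


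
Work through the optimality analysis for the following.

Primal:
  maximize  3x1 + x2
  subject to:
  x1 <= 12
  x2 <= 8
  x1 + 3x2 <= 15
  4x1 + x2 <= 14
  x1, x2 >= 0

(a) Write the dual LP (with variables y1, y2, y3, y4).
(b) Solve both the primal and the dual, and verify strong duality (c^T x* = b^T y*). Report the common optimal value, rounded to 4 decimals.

The standard primal-dual pair for 'max c^T x s.t. A x <= b, x >= 0' is:
  Dual:  min b^T y  s.t.  A^T y >= c,  y >= 0.

So the dual LP is:
  minimize  12y1 + 8y2 + 15y3 + 14y4
  subject to:
    y1 + y3 + 4y4 >= 3
    y2 + 3y3 + y4 >= 1
    y1, y2, y3, y4 >= 0

Solving the primal: x* = (2.4545, 4.1818).
  primal value c^T x* = 11.5455.
Solving the dual: y* = (0, 0, 0.0909, 0.7273).
  dual value b^T y* = 11.5455.
Strong duality: c^T x* = b^T y*. Confirmed.

11.5455


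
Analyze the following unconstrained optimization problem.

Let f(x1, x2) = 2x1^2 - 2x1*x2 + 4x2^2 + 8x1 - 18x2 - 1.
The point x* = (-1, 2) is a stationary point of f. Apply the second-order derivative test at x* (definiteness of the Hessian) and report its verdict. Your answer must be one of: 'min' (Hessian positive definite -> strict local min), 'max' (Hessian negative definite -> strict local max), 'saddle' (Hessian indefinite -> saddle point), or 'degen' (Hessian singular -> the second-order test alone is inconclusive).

Compute the Hessian H = grad^2 f:
  H = [[4, -2], [-2, 8]]
Verify stationarity: grad f(x*) = H x* + g = (0, 0).
Eigenvalues of H: 3.1716, 8.8284.
Both eigenvalues > 0, so H is positive definite -> x* is a strict local min.

min


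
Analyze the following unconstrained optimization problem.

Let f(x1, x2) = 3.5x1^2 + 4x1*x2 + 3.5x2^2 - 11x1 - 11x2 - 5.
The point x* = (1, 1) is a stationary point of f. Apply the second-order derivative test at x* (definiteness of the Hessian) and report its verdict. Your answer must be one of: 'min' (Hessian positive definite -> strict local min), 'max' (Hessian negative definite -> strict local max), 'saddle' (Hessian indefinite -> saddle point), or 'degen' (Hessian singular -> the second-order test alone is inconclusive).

Compute the Hessian H = grad^2 f:
  H = [[7, 4], [4, 7]]
Verify stationarity: grad f(x*) = H x* + g = (0, 0).
Eigenvalues of H: 3, 11.
Both eigenvalues > 0, so H is positive definite -> x* is a strict local min.

min


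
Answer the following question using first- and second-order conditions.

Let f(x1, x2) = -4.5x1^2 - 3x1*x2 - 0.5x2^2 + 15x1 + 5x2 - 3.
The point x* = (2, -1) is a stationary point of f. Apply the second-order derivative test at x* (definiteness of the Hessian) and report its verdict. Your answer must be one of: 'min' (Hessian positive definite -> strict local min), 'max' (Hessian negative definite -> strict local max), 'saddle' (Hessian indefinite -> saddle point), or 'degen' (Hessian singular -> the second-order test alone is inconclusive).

Compute the Hessian H = grad^2 f:
  H = [[-9, -3], [-3, -1]]
Verify stationarity: grad f(x*) = H x* + g = (0, 0).
Eigenvalues of H: -10, 0.
H has a zero eigenvalue (singular; negative semidefinite but not definite), so H is neither positive definite, negative definite, nor indefinite. The second-order test alone is inconclusive -> degen.
(Indeed, f is constant along the null direction of H through x*, so x* is not a strict local extremum.)

degen


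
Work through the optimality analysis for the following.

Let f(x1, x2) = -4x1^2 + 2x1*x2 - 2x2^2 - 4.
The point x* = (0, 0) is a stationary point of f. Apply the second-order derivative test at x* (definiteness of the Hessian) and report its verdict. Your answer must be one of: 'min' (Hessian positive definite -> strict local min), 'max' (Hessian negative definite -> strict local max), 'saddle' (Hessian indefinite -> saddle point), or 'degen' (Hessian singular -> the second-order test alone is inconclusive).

Compute the Hessian H = grad^2 f:
  H = [[-8, 2], [2, -4]]
Verify stationarity: grad f(x*) = H x* + g = (0, 0).
Eigenvalues of H: -8.8284, -3.1716.
Both eigenvalues < 0, so H is negative definite -> x* is a strict local max.

max


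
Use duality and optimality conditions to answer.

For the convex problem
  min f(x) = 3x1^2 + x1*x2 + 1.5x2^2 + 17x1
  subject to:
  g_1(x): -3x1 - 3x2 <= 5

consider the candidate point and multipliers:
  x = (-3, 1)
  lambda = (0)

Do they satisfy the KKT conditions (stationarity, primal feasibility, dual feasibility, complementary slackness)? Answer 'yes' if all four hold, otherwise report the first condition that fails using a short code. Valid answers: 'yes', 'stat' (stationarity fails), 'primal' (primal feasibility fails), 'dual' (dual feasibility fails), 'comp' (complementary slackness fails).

Gradient of f: grad f(x) = Q x + c = (0, 0)
Constraint values g_i(x) = a_i^T x - b_i:
  g_1((-3, 1)) = 1
Stationarity residual: grad f(x) + sum_i lambda_i a_i = (0, 0)
  -> stationarity OK
Primal feasibility (all g_i <= 0): FAILS
Dual feasibility (all lambda_i >= 0): OK
Complementary slackness (lambda_i * g_i(x) = 0 for all i): OK

Verdict: the first failing condition is primal_feasibility -> primal.

primal


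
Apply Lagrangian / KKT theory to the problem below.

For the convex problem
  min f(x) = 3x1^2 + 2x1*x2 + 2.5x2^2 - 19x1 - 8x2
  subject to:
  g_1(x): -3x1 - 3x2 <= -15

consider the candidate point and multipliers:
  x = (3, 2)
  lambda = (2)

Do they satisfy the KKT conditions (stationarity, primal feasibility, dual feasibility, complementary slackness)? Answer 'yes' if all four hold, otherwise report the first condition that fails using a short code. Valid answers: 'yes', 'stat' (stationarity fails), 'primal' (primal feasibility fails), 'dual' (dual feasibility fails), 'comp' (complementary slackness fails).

Gradient of f: grad f(x) = Q x + c = (3, 8)
Constraint values g_i(x) = a_i^T x - b_i:
  g_1((3, 2)) = 0
Stationarity residual: grad f(x) + sum_i lambda_i a_i = (-3, 2)
  -> stationarity FAILS
Primal feasibility (all g_i <= 0): OK
Dual feasibility (all lambda_i >= 0): OK
Complementary slackness (lambda_i * g_i(x) = 0 for all i): OK

Verdict: the first failing condition is stationarity -> stat.

stat


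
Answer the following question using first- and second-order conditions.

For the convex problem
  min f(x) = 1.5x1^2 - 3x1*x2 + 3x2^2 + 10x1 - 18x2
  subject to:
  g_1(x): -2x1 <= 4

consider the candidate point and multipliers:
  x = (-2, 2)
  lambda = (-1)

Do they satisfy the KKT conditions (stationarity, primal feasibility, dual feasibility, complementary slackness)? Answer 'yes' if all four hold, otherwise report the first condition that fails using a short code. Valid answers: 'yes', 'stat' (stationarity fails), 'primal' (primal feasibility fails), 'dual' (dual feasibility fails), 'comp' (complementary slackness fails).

Gradient of f: grad f(x) = Q x + c = (-2, 0)
Constraint values g_i(x) = a_i^T x - b_i:
  g_1((-2, 2)) = 0
Stationarity residual: grad f(x) + sum_i lambda_i a_i = (0, 0)
  -> stationarity OK
Primal feasibility (all g_i <= 0): OK
Dual feasibility (all lambda_i >= 0): FAILS
Complementary slackness (lambda_i * g_i(x) = 0 for all i): OK

Verdict: the first failing condition is dual_feasibility -> dual.

dual


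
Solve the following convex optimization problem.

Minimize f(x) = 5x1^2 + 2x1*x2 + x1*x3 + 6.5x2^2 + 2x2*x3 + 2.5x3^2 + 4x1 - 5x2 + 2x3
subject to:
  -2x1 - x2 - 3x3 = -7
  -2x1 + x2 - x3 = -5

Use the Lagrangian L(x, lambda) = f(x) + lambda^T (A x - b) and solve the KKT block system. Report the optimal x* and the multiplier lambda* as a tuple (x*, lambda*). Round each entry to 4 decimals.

Form the Lagrangian:
  L(x, lambda) = (1/2) x^T Q x + c^T x + lambda^T (A x - b)
Stationarity (grad_x L = 0): Q x + c + A^T lambda = 0.
Primal feasibility: A x = b.

This gives the KKT block system:
  [ Q   A^T ] [ x     ]   [-c ]
  [ A    0  ] [ lambda ] = [ b ]

Solving the linear system:
  x*      = (1.3462, -0.6538, 1.6538)
  lambda* = (0.7019, 8.2019)
  f(x*)   = 28.9423

x* = (1.3462, -0.6538, 1.6538), lambda* = (0.7019, 8.2019)


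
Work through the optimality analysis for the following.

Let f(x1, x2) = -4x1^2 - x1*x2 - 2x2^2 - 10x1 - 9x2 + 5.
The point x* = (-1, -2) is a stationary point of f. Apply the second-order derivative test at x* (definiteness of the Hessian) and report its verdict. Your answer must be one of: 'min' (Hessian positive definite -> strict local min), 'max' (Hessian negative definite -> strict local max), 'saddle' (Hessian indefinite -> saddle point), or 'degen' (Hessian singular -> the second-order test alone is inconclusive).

Compute the Hessian H = grad^2 f:
  H = [[-8, -1], [-1, -4]]
Verify stationarity: grad f(x*) = H x* + g = (0, 0).
Eigenvalues of H: -8.2361, -3.7639.
Both eigenvalues < 0, so H is negative definite -> x* is a strict local max.

max


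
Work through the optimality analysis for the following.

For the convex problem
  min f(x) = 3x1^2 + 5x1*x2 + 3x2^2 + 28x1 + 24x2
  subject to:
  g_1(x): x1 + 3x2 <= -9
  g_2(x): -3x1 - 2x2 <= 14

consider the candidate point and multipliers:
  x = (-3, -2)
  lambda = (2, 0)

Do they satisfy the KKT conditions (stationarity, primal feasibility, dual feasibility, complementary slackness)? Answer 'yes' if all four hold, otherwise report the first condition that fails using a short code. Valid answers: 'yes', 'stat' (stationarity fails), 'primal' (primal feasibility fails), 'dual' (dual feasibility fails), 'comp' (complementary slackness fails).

Gradient of f: grad f(x) = Q x + c = (0, -3)
Constraint values g_i(x) = a_i^T x - b_i:
  g_1((-3, -2)) = 0
  g_2((-3, -2)) = -1
Stationarity residual: grad f(x) + sum_i lambda_i a_i = (2, 3)
  -> stationarity FAILS
Primal feasibility (all g_i <= 0): OK
Dual feasibility (all lambda_i >= 0): OK
Complementary slackness (lambda_i * g_i(x) = 0 for all i): OK

Verdict: the first failing condition is stationarity -> stat.

stat


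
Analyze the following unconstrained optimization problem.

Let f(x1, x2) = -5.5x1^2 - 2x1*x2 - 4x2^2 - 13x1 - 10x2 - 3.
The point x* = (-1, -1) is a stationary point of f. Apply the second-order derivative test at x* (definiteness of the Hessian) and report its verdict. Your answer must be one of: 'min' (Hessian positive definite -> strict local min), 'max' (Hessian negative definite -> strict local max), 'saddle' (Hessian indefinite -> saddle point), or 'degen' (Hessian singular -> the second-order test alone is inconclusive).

Compute the Hessian H = grad^2 f:
  H = [[-11, -2], [-2, -8]]
Verify stationarity: grad f(x*) = H x* + g = (0, 0).
Eigenvalues of H: -12, -7.
Both eigenvalues < 0, so H is negative definite -> x* is a strict local max.

max


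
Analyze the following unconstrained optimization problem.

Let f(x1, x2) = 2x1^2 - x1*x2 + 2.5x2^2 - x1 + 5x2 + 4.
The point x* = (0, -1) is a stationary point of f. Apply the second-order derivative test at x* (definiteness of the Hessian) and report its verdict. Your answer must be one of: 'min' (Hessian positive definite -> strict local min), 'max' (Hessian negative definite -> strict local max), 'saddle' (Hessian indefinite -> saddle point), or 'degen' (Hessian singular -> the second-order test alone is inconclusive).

Compute the Hessian H = grad^2 f:
  H = [[4, -1], [-1, 5]]
Verify stationarity: grad f(x*) = H x* + g = (0, 0).
Eigenvalues of H: 3.382, 5.618.
Both eigenvalues > 0, so H is positive definite -> x* is a strict local min.

min


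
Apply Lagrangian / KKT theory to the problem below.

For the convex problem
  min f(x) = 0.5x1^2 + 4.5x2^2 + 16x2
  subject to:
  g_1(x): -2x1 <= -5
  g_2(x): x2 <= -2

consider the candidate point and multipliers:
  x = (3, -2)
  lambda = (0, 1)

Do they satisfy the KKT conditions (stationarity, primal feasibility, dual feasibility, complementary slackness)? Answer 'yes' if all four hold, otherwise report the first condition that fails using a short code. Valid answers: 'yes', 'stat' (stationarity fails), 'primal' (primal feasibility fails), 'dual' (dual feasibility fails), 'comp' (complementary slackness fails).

Gradient of f: grad f(x) = Q x + c = (3, -2)
Constraint values g_i(x) = a_i^T x - b_i:
  g_1((3, -2)) = -1
  g_2((3, -2)) = 0
Stationarity residual: grad f(x) + sum_i lambda_i a_i = (3, -1)
  -> stationarity FAILS
Primal feasibility (all g_i <= 0): OK
Dual feasibility (all lambda_i >= 0): OK
Complementary slackness (lambda_i * g_i(x) = 0 for all i): OK

Verdict: the first failing condition is stationarity -> stat.

stat


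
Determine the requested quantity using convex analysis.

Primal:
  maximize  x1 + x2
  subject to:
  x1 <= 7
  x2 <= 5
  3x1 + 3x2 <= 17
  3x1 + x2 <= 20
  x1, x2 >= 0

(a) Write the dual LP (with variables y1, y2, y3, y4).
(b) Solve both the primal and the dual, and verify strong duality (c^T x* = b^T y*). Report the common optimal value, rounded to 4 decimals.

The standard primal-dual pair for 'max c^T x s.t. A x <= b, x >= 0' is:
  Dual:  min b^T y  s.t.  A^T y >= c,  y >= 0.

So the dual LP is:
  minimize  7y1 + 5y2 + 17y3 + 20y4
  subject to:
    y1 + 3y3 + 3y4 >= 1
    y2 + 3y3 + y4 >= 1
    y1, y2, y3, y4 >= 0

Solving the primal: x* = (5.6667, 0).
  primal value c^T x* = 5.6667.
Solving the dual: y* = (0, 0, 0.3333, 0).
  dual value b^T y* = 5.6667.
Strong duality: c^T x* = b^T y*. Confirmed.

5.6667


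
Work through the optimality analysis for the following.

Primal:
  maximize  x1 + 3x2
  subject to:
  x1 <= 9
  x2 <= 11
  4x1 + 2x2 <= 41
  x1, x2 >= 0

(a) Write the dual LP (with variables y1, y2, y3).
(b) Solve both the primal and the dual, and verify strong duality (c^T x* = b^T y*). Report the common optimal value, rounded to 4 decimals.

The standard primal-dual pair for 'max c^T x s.t. A x <= b, x >= 0' is:
  Dual:  min b^T y  s.t.  A^T y >= c,  y >= 0.

So the dual LP is:
  minimize  9y1 + 11y2 + 41y3
  subject to:
    y1 + 4y3 >= 1
    y2 + 2y3 >= 3
    y1, y2, y3 >= 0

Solving the primal: x* = (4.75, 11).
  primal value c^T x* = 37.75.
Solving the dual: y* = (0, 2.5, 0.25).
  dual value b^T y* = 37.75.
Strong duality: c^T x* = b^T y*. Confirmed.

37.75


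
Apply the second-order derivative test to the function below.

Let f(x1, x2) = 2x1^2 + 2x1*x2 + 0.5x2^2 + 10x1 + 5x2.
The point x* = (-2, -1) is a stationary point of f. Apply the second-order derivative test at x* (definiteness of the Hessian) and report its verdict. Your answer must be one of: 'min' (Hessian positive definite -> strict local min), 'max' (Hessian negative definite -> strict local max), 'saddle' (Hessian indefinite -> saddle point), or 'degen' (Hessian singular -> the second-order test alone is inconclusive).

Compute the Hessian H = grad^2 f:
  H = [[4, 2], [2, 1]]
Verify stationarity: grad f(x*) = H x* + g = (0, 0).
Eigenvalues of H: 0, 5.
H has a zero eigenvalue (singular; positive semidefinite but not definite), so H is neither positive definite, negative definite, nor indefinite. The second-order test alone is inconclusive -> degen.
(Indeed, f is constant along the null direction of H through x*, so x* is not a strict local extremum.)

degen


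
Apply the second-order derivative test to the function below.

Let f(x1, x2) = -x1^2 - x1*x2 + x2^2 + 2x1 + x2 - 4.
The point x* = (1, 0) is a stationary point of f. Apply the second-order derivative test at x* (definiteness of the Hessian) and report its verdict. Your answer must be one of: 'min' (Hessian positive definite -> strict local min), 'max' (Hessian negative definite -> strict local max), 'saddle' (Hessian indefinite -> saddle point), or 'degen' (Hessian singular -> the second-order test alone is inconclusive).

Compute the Hessian H = grad^2 f:
  H = [[-2, -1], [-1, 2]]
Verify stationarity: grad f(x*) = H x* + g = (0, 0).
Eigenvalues of H: -2.2361, 2.2361.
Eigenvalues have mixed signs, so H is indefinite -> x* is a saddle point.

saddle


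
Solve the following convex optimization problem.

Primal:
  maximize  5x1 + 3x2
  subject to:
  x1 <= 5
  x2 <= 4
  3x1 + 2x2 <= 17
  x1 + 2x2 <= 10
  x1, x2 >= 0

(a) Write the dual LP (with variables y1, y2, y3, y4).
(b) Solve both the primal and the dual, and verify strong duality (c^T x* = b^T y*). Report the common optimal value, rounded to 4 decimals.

The standard primal-dual pair for 'max c^T x s.t. A x <= b, x >= 0' is:
  Dual:  min b^T y  s.t.  A^T y >= c,  y >= 0.

So the dual LP is:
  minimize  5y1 + 4y2 + 17y3 + 10y4
  subject to:
    y1 + 3y3 + y4 >= 5
    y2 + 2y3 + 2y4 >= 3
    y1, y2, y3, y4 >= 0

Solving the primal: x* = (5, 1).
  primal value c^T x* = 28.
Solving the dual: y* = (0.5, 0, 1.5, 0).
  dual value b^T y* = 28.
Strong duality: c^T x* = b^T y*. Confirmed.

28


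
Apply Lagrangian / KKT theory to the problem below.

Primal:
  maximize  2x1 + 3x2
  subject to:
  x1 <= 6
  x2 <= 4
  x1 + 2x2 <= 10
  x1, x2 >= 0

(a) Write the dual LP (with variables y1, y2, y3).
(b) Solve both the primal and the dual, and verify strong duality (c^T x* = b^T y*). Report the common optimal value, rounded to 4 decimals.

The standard primal-dual pair for 'max c^T x s.t. A x <= b, x >= 0' is:
  Dual:  min b^T y  s.t.  A^T y >= c,  y >= 0.

So the dual LP is:
  minimize  6y1 + 4y2 + 10y3
  subject to:
    y1 + y3 >= 2
    y2 + 2y3 >= 3
    y1, y2, y3 >= 0

Solving the primal: x* = (6, 2).
  primal value c^T x* = 18.
Solving the dual: y* = (0.5, 0, 1.5).
  dual value b^T y* = 18.
Strong duality: c^T x* = b^T y*. Confirmed.

18


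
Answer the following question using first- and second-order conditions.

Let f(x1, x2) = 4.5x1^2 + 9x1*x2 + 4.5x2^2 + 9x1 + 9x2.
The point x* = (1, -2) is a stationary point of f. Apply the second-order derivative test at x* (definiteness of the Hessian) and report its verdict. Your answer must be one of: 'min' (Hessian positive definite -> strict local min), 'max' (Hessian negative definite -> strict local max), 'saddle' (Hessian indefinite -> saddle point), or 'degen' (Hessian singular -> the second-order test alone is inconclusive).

Compute the Hessian H = grad^2 f:
  H = [[9, 9], [9, 9]]
Verify stationarity: grad f(x*) = H x* + g = (0, 0).
Eigenvalues of H: 0, 18.
H has a zero eigenvalue (singular; positive semidefinite but not definite), so H is neither positive definite, negative definite, nor indefinite. The second-order test alone is inconclusive -> degen.
(Indeed, f is constant along the null direction of H through x*, so x* is not a strict local extremum.)

degen


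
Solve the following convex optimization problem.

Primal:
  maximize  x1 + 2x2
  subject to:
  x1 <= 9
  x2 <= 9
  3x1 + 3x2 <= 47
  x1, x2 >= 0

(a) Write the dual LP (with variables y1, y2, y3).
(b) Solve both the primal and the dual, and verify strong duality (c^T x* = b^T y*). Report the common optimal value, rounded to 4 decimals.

The standard primal-dual pair for 'max c^T x s.t. A x <= b, x >= 0' is:
  Dual:  min b^T y  s.t.  A^T y >= c,  y >= 0.

So the dual LP is:
  minimize  9y1 + 9y2 + 47y3
  subject to:
    y1 + 3y3 >= 1
    y2 + 3y3 >= 2
    y1, y2, y3 >= 0

Solving the primal: x* = (6.6667, 9).
  primal value c^T x* = 24.6667.
Solving the dual: y* = (0, 1, 0.3333).
  dual value b^T y* = 24.6667.
Strong duality: c^T x* = b^T y*. Confirmed.

24.6667


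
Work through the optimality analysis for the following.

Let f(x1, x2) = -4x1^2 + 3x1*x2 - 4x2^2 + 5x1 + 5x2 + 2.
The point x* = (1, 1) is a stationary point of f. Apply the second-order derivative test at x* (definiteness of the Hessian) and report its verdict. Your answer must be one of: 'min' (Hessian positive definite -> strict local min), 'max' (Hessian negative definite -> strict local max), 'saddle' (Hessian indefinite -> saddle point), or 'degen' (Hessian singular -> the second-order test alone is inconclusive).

Compute the Hessian H = grad^2 f:
  H = [[-8, 3], [3, -8]]
Verify stationarity: grad f(x*) = H x* + g = (0, 0).
Eigenvalues of H: -11, -5.
Both eigenvalues < 0, so H is negative definite -> x* is a strict local max.

max


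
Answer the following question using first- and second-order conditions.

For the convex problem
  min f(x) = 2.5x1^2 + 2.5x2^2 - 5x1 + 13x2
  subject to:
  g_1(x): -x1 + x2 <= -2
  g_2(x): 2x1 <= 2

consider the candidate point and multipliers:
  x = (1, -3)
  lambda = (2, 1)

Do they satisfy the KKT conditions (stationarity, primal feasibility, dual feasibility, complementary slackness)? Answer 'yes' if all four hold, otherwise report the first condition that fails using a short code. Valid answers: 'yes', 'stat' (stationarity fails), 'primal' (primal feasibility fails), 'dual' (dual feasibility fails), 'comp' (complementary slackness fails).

Gradient of f: grad f(x) = Q x + c = (0, -2)
Constraint values g_i(x) = a_i^T x - b_i:
  g_1((1, -3)) = -2
  g_2((1, -3)) = 0
Stationarity residual: grad f(x) + sum_i lambda_i a_i = (0, 0)
  -> stationarity OK
Primal feasibility (all g_i <= 0): OK
Dual feasibility (all lambda_i >= 0): OK
Complementary slackness (lambda_i * g_i(x) = 0 for all i): FAILS

Verdict: the first failing condition is complementary_slackness -> comp.

comp


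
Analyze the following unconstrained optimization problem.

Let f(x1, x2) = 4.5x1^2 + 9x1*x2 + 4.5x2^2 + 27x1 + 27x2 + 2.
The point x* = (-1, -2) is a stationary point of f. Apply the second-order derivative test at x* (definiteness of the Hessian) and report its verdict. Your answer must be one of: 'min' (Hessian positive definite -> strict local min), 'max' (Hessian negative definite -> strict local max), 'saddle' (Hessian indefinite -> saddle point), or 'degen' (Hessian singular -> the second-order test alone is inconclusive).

Compute the Hessian H = grad^2 f:
  H = [[9, 9], [9, 9]]
Verify stationarity: grad f(x*) = H x* + g = (0, 0).
Eigenvalues of H: 0, 18.
H has a zero eigenvalue (singular; positive semidefinite but not definite), so H is neither positive definite, negative definite, nor indefinite. The second-order test alone is inconclusive -> degen.
(Indeed, f is constant along the null direction of H through x*, so x* is not a strict local extremum.)

degen


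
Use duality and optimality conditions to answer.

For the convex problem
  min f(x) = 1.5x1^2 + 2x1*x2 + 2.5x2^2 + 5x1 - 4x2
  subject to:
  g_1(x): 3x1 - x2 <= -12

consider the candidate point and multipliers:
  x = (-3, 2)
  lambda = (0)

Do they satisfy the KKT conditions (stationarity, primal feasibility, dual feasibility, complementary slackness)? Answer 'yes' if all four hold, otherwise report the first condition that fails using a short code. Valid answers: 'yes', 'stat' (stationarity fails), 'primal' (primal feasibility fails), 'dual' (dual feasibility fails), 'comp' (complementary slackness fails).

Gradient of f: grad f(x) = Q x + c = (0, 0)
Constraint values g_i(x) = a_i^T x - b_i:
  g_1((-3, 2)) = 1
Stationarity residual: grad f(x) + sum_i lambda_i a_i = (0, 0)
  -> stationarity OK
Primal feasibility (all g_i <= 0): FAILS
Dual feasibility (all lambda_i >= 0): OK
Complementary slackness (lambda_i * g_i(x) = 0 for all i): OK

Verdict: the first failing condition is primal_feasibility -> primal.

primal


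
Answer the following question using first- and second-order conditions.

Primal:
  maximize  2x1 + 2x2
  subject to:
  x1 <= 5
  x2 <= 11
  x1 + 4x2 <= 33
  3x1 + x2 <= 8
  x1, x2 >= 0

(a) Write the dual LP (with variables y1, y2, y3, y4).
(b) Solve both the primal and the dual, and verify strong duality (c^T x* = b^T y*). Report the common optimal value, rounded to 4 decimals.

The standard primal-dual pair for 'max c^T x s.t. A x <= b, x >= 0' is:
  Dual:  min b^T y  s.t.  A^T y >= c,  y >= 0.

So the dual LP is:
  minimize  5y1 + 11y2 + 33y3 + 8y4
  subject to:
    y1 + y3 + 3y4 >= 2
    y2 + 4y3 + y4 >= 2
    y1, y2, y3, y4 >= 0

Solving the primal: x* = (0, 8).
  primal value c^T x* = 16.
Solving the dual: y* = (0, 0, 0, 2).
  dual value b^T y* = 16.
Strong duality: c^T x* = b^T y*. Confirmed.

16


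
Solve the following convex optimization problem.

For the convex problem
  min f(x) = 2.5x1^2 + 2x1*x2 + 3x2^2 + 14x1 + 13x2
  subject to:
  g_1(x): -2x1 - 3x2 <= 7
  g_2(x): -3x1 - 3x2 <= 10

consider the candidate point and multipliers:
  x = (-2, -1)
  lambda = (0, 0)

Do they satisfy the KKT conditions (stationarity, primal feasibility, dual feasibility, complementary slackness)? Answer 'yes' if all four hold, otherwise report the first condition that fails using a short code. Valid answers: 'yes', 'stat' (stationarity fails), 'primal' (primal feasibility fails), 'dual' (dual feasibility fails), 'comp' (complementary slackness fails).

Gradient of f: grad f(x) = Q x + c = (2, 3)
Constraint values g_i(x) = a_i^T x - b_i:
  g_1((-2, -1)) = 0
  g_2((-2, -1)) = -1
Stationarity residual: grad f(x) + sum_i lambda_i a_i = (2, 3)
  -> stationarity FAILS
Primal feasibility (all g_i <= 0): OK
Dual feasibility (all lambda_i >= 0): OK
Complementary slackness (lambda_i * g_i(x) = 0 for all i): OK

Verdict: the first failing condition is stationarity -> stat.

stat
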